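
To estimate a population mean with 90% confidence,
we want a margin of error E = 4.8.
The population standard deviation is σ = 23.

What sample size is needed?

z_0.05 = 1.645
n = (z×σ/E)² = (1.645×23/4.8)²
n = 62.1305
Round up: n = 63

Answer: n = 63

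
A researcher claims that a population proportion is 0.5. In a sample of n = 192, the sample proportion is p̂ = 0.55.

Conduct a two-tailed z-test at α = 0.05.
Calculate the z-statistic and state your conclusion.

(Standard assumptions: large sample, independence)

Answer: z = 1.3857, fail to reject H₀

Derivation:
H₀: p = 0.5, H₁: p ≠ 0.5
Standard error: SE = √(p₀(1-p₀)/n) = √(0.5×0.5/192) = 0.036084
z-statistic: z = (p̂ - p₀)/SE = (0.55 - 0.5)/0.036084 = 1.3857
Critical value: z_0.025 = ±1.960
p-value = 0.1658
Decision: fail to reject H₀ at α = 0.05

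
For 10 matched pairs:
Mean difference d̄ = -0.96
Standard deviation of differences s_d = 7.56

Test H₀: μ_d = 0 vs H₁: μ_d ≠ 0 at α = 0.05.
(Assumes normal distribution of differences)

df = n - 1 = 9
SE = s_d/√n = 7.56/√10 = 2.3907
t = d̄/SE = -0.96/2.3907 = -0.4016
Critical value: t_{0.025,9} = ±2.262
p-value ≈ 0.6973
Decision: fail to reject H₀

Answer: t = -0.4016, fail to reject H₀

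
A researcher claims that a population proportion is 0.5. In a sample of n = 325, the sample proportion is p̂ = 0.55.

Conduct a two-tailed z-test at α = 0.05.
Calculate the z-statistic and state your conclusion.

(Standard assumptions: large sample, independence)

Answer: z = 1.8028, fail to reject H₀

Derivation:
H₀: p = 0.5, H₁: p ≠ 0.5
Standard error: SE = √(p₀(1-p₀)/n) = √(0.5×0.5/325) = 0.027735
z-statistic: z = (p̂ - p₀)/SE = (0.55 - 0.5)/0.027735 = 1.8028
Critical value: z_0.025 = ±1.960
p-value = 0.0714
Decision: fail to reject H₀ at α = 0.05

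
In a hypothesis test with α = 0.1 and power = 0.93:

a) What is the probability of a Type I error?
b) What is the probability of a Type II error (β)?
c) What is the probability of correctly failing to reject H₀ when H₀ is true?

Answer: a) 0.1, b) 0.07, c) 0.9

Derivation:
a) Type I error probability = α = 0.1
b) Power = P(reject H₀ | H₁ true) = 1 - β = 0.93, so Type II error probability = β = 1 - Power = 0.07
c) P(fail to reject H₀ | H₀ true) = 1 - α = 0.9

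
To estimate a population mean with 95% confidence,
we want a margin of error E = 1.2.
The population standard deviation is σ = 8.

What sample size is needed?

Answer: n = 171

Derivation:
z_0.025 = 1.960
n = (z×σ/E)² = (1.960×8/1.2)²
n = 170.7378
Round up: n = 171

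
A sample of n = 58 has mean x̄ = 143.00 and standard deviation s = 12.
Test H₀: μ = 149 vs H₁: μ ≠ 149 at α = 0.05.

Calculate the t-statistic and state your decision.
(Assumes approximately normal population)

df = n - 1 = 57
SE = s/√n = 12/√58 = 1.5757
t = (x̄ - μ₀)/SE = (143.00 - 149)/1.5757 = -3.8078
Critical value: t_{0.025,57} = ±2.002
p-value ≈ 0.0003
Decision: reject H₀

Answer: t = -3.8078, reject H₀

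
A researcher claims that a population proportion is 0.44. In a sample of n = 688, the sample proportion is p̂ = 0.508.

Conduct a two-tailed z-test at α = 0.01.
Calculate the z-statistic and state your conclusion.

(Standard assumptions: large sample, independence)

Answer: z = 3.5931, reject H₀

Derivation:
H₀: p = 0.44, H₁: p ≠ 0.44
Standard error: SE = √(p₀(1-p₀)/n) = √(0.44×0.56/688) = 0.018925
z-statistic: z = (p̂ - p₀)/SE = (0.508 - 0.44)/0.018925 = 3.5931
Critical value: z_0.005 = ±2.576
p-value = 0.0003
Decision: reject H₀ at α = 0.01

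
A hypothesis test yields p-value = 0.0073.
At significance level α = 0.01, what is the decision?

Compare p-value to α:
0.0073 < 0.01
Decision: reject H₀

Answer: reject H₀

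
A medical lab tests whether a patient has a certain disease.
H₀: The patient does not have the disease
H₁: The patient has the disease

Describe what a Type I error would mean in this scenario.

Answer: Diagnosing a healthy patient as having the disease (false positive)

Derivation:
Type I error (α): Rejecting H₀ when H₀ is true
Type II error (β): Failing to reject H₀ when H₁ is true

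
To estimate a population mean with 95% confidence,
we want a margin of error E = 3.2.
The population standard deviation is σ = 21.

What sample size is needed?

Answer: n = 166

Derivation:
z_0.025 = 1.960
n = (z×σ/E)² = (1.960×21/3.2)²
n = 165.4439
Round up: n = 166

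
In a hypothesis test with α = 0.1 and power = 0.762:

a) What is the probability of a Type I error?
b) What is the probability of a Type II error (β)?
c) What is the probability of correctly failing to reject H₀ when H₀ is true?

a) Type I error probability = α = 0.1
b) Power = P(reject H₀ | H₁ true) = 1 - β = 0.762, so Type II error probability = β = 1 - Power = 0.238
c) P(fail to reject H₀ | H₀ true) = 1 - α = 0.9

Answer: a) 0.1, b) 0.238, c) 0.9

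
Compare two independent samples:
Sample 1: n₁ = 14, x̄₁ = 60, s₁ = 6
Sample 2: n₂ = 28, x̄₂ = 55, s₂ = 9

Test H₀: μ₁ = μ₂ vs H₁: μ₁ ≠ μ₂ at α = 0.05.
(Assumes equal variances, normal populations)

Pooled variance: s²_p = [13×6² + 27×9²]/(40) = 66.3750
s_p = 8.1471
SE = s_p×√(1/n₁ + 1/n₂) = 8.1471×√(1/14 + 1/28) = 2.6668
t = (x̄₁ - x̄₂)/SE = (60 - 55)/2.6668 = 1.8749
df = 40, t-critical = ±2.021
Decision: fail to reject H₀

Answer: t = 1.8749, fail to reject H₀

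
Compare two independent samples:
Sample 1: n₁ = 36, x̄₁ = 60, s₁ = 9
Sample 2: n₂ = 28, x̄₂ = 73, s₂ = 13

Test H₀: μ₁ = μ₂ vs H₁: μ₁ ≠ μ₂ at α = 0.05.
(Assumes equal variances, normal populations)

Pooled variance: s²_p = [35×9² + 27×13²]/(62) = 119.3226
s_p = 10.9235
SE = s_p×√(1/n₁ + 1/n₂) = 10.9235×√(1/36 + 1/28) = 2.7525
t = (x̄₁ - x̄₂)/SE = (60 - 73)/2.7525 = -4.7230
df = 62, t-critical = ±1.999
Decision: reject H₀

Answer: t = -4.7230, reject H₀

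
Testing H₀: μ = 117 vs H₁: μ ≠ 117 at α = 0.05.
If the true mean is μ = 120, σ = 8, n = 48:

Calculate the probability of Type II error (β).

Answer: β ≈ 0.2617

Derivation:
SE = σ/√n = 8/√48 = 1.1547
Critical values: μ₀ ± z_0.025×SE = 117 ± 1.960×1.1547
Acceptance region: (114.7368, 119.2632)
Under H₁ (μ = 120): z_high = (119.2632 - 120)/1.1547 = -0.6381, z_low = (114.7368 - 120)/1.1547 = -4.5581
β = P(not reject | H₁) = Φ(-0.6381) - Φ(-4.5581) ≈ 0.2617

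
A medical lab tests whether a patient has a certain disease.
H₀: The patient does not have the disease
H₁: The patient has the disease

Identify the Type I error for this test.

Answer: Diagnosing a healthy patient as having the disease (false positive)

Derivation:
A Type I error (probability α) occurs when we reject a true H₀.
A Type II error (probability β) occurs when we fail to reject a false H₀.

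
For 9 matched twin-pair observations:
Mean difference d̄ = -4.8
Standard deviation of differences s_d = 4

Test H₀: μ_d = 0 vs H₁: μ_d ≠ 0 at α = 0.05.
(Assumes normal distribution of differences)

Answer: t = -3.6001, reject H₀

Derivation:
df = n - 1 = 8
SE = s_d/√n = 4/√9 = 1.3333
t = d̄/SE = -4.8/1.3333 = -3.6001
Critical value: t_{0.025,8} = ±2.306
p-value ≈ 0.0070
Decision: reject H₀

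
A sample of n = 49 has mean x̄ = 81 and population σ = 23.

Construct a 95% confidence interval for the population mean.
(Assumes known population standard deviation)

Confidence level: 95%, α = 0.05
z_0.025 = 1.960
SE = σ/√n = 23/√49 = 3.2857
Margin of error = 1.960 × 3.2857 = 6.4400
CI: x̄ ± margin = 81 ± 6.4400
CI: (74.5600, 87.4400)

Answer: (74.5600, 87.4400)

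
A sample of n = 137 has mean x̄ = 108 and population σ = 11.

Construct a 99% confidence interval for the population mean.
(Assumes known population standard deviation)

Answer: (105.5791, 110.4209)

Derivation:
Confidence level: 99%, α = 0.01
z_0.005 = 2.576
SE = σ/√n = 11/√137 = 0.9398
Margin of error = 2.576 × 0.9398 = 2.4209
CI: x̄ ± margin = 108 ± 2.4209
CI: (105.5791, 110.4209)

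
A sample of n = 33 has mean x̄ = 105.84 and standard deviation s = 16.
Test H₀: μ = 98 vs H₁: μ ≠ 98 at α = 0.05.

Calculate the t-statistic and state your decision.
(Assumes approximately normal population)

df = n - 1 = 32
SE = s/√n = 16/√33 = 2.7852
t = (x̄ - μ₀)/SE = (105.84 - 98)/2.7852 = 2.8149
Critical value: t_{0.025,32} = ±2.037
p-value ≈ 0.0083
Decision: reject H₀

Answer: t = 2.8149, reject H₀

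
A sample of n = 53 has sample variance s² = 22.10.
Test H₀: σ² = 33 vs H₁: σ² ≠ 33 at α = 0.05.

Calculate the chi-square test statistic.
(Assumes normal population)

df = n - 1 = 52
χ² = (n-1)s²/σ₀² = 52×22.10/33 = 34.8242
Critical values: χ²_{0.975,52} = 33.968, χ²_{0.025,52} = 73.810
Rejection region: χ² < 33.968 or χ² > 73.810
Decision: fail to reject H₀

Answer: χ² = 34.8242, fail to reject H₀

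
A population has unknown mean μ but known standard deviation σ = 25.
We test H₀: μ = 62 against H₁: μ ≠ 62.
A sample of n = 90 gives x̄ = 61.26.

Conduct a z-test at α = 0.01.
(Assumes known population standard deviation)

Answer: z = -0.2808, fail to reject H₀

Derivation:
Standard error: SE = σ/√n = 25/√90 = 2.6352
z-statistic: z = (x̄ - μ₀)/SE = (61.26 - 62)/2.6352 = -0.2808
Critical value: ±2.576
p-value = 0.7789
Decision: fail to reject H₀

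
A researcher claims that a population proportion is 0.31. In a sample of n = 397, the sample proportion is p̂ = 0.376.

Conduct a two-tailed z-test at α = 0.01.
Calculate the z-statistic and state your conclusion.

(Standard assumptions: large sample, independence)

Answer: z = 2.8434, reject H₀

Derivation:
H₀: p = 0.31, H₁: p ≠ 0.31
Standard error: SE = √(p₀(1-p₀)/n) = √(0.31×0.69/397) = 0.023212
z-statistic: z = (p̂ - p₀)/SE = (0.376 - 0.31)/0.023212 = 2.8434
Critical value: z_0.005 = ±2.576
p-value = 0.0045
Decision: reject H₀ at α = 0.01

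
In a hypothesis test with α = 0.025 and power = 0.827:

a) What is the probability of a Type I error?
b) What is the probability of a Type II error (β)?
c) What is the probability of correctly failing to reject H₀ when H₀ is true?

a) Type I error probability = α = 0.025
b) Power = P(reject H₀ | H₁ true) = 1 - β = 0.827, so Type II error probability = β = 1 - Power = 0.173
c) P(fail to reject H₀ | H₀ true) = 1 - α = 0.975

Answer: a) 0.025, b) 0.173, c) 0.975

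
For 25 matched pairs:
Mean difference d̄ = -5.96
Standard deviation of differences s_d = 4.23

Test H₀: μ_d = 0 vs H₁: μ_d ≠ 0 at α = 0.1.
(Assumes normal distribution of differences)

df = n - 1 = 24
SE = s_d/√n = 4.23/√25 = 0.8460
t = d̄/SE = -5.96/0.8460 = -7.0449
Critical value: t_{0.05,24} = ±1.711
p-value < 0.0001
Decision: reject H₀

Answer: t = -7.0449, reject H₀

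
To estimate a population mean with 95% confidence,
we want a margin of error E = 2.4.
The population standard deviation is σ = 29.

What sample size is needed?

Answer: n = 561

Derivation:
z_0.025 = 1.960
n = (z×σ/E)² = (1.960×29/2.4)²
n = 560.9003
Round up: n = 561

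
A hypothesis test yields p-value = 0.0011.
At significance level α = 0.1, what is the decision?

Compare p-value to α:
0.0011 < 0.1
Decision: reject H₀

Answer: reject H₀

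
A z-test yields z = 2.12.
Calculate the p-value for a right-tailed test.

For z = 2.12:
p = P(Z > 2.12) = 1 - Φ(2.12) = 0.0170

Answer: p-value ≈ 0.0170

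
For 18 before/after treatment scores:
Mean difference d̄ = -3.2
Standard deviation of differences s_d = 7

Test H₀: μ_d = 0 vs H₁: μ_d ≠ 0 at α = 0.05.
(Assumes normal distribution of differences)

df = n - 1 = 17
SE = s_d/√n = 7/√18 = 1.6499
t = d̄/SE = -3.2/1.6499 = -1.9395
Critical value: t_{0.025,17} = ±2.110
p-value ≈ 0.0692
Decision: fail to reject H₀

Answer: t = -1.9395, fail to reject H₀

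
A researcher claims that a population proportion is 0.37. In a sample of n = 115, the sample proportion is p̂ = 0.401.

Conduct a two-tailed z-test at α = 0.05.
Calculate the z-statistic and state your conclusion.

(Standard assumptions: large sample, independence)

H₀: p = 0.37, H₁: p ≠ 0.37
Standard error: SE = √(p₀(1-p₀)/n) = √(0.37×0.63/115) = 0.045022
z-statistic: z = (p̂ - p₀)/SE = (0.401 - 0.37)/0.045022 = 0.6886
Critical value: z_0.025 = ±1.960
p-value = 0.4911
Decision: fail to reject H₀ at α = 0.05

Answer: z = 0.6886, fail to reject H₀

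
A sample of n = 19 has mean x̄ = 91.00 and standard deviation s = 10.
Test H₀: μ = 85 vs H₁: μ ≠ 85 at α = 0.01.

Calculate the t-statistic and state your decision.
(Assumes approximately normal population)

Answer: t = 2.6153, fail to reject H₀

Derivation:
df = n - 1 = 18
SE = s/√n = 10/√19 = 2.2942
t = (x̄ - μ₀)/SE = (91.00 - 85)/2.2942 = 2.6153
Critical value: t_{0.005,18} = ±2.878
p-value ≈ 0.0175
Decision: fail to reject H₀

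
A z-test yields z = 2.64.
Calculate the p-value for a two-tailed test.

For z = 2.64:
p = 2×P(Z > |2.64|) = 2×(1 - Φ(2.64)) = 0.0083

Answer: p-value ≈ 0.0083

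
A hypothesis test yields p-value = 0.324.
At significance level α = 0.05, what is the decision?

Answer: fail to reject H₀

Derivation:
Compare p-value to α:
0.324 ≥ 0.05
Decision: fail to reject H₀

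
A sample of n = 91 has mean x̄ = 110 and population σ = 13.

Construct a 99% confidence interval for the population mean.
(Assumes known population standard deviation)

Confidence level: 99%, α = 0.01
z_0.005 = 2.576
SE = σ/√n = 13/√91 = 1.3628
Margin of error = 2.576 × 1.3628 = 3.5106
CI: x̄ ± margin = 110 ± 3.5106
CI: (106.4894, 113.5106)

Answer: (106.4894, 113.5106)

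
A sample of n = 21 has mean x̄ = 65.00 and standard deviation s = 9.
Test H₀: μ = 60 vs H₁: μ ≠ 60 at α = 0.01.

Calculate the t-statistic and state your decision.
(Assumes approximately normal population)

Answer: t = 2.5458, fail to reject H₀

Derivation:
df = n - 1 = 20
SE = s/√n = 9/√21 = 1.9640
t = (x̄ - μ₀)/SE = (65.00 - 60)/1.9640 = 2.5458
Critical value: t_{0.005,20} = ±2.845
p-value ≈ 0.0192
Decision: fail to reject H₀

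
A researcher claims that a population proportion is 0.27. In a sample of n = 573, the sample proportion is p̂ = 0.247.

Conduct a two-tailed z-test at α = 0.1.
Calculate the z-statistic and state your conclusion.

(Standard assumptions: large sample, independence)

H₀: p = 0.27, H₁: p ≠ 0.27
Standard error: SE = √(p₀(1-p₀)/n) = √(0.27×0.73/573) = 0.018547
z-statistic: z = (p̂ - p₀)/SE = (0.247 - 0.27)/0.018547 = -1.2401
Critical value: z_0.05 = ±1.645
p-value = 0.2149
Decision: fail to reject H₀ at α = 0.1

Answer: z = -1.2401, fail to reject H₀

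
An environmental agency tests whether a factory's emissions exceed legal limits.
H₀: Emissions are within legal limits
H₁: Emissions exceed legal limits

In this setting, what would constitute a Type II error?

Type I error (α): Rejecting H₀ when H₀ is true
Type II error (β): Failing to reject H₀ when H₁ is true

Answer: Failing to cite a factory whose emissions actually exceed the limit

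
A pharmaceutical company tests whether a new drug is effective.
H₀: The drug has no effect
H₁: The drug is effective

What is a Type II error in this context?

Type I error (α): Rejecting H₀ when H₀ is true
Type II error (β): Failing to reject H₀ when H₁ is true

Answer: Failing to detect the drug's effect when it actually works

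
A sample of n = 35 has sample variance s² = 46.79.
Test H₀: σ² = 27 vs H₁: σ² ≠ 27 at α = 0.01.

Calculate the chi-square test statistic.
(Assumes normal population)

df = n - 1 = 34
χ² = (n-1)s²/σ₀² = 34×46.79/27 = 58.9207
Critical values: χ²_{0.995,34} = 16.501, χ²_{0.005,34} = 58.964
Rejection region: χ² < 16.501 or χ² > 58.964
Decision: fail to reject H₀

Answer: χ² = 58.9207, fail to reject H₀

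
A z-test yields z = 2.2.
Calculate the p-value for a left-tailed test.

For z = 2.2:
p = P(Z < 2.2) = Φ(2.2) = 0.9861

Answer: p-value ≈ 0.9861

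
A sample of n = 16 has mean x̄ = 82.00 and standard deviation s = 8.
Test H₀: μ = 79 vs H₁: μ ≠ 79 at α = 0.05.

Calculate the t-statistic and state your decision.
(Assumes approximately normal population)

Answer: t = 1.5000, fail to reject H₀

Derivation:
df = n - 1 = 15
SE = s/√n = 8/√16 = 2.0000
t = (x̄ - μ₀)/SE = (82.00 - 79)/2.0000 = 1.5000
Critical value: t_{0.025,15} = ±2.131
p-value ≈ 0.1544
Decision: fail to reject H₀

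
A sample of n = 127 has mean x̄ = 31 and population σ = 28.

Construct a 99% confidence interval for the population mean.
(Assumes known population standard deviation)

Answer: (24.5997, 37.4003)

Derivation:
Confidence level: 99%, α = 0.01
z_0.005 = 2.576
SE = σ/√n = 28/√127 = 2.4846
Margin of error = 2.576 × 2.4846 = 6.4003
CI: x̄ ± margin = 31 ± 6.4003
CI: (24.5997, 37.4003)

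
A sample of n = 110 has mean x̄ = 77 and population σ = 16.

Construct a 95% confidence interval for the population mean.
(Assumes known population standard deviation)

Confidence level: 95%, α = 0.05
z_0.025 = 1.960
SE = σ/√n = 16/√110 = 1.5255
Margin of error = 1.960 × 1.5255 = 2.9900
CI: x̄ ± margin = 77 ± 2.9900
CI: (74.0100, 79.9900)

Answer: (74.0100, 79.9900)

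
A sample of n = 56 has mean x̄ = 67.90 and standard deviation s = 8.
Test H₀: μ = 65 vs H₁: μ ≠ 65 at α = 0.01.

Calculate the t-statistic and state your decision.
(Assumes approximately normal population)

Answer: t = 2.7128, reject H₀

Derivation:
df = n - 1 = 55
SE = s/√n = 8/√56 = 1.0690
t = (x̄ - μ₀)/SE = (67.90 - 65)/1.0690 = 2.7128
Critical value: t_{0.005,55} = ±2.668
p-value ≈ 0.0089
Decision: reject H₀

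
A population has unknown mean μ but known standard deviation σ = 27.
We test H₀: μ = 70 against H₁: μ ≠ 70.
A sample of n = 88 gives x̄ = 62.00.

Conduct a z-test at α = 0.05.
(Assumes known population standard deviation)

Standard error: SE = σ/√n = 27/√88 = 2.8782
z-statistic: z = (x̄ - μ₀)/SE = (62.00 - 70)/2.8782 = -2.7795
Critical value: ±1.960
p-value = 0.0054
Decision: reject H₀

Answer: z = -2.7795, reject H₀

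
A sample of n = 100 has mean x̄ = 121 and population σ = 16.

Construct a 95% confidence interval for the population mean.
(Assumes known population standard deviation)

Confidence level: 95%, α = 0.05
z_0.025 = 1.960
SE = σ/√n = 16/√100 = 1.6000
Margin of error = 1.960 × 1.6000 = 3.1360
CI: x̄ ± margin = 121 ± 3.1360
CI: (117.8640, 124.1360)

Answer: (117.8640, 124.1360)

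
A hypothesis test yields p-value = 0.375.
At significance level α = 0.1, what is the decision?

Compare p-value to α:
0.375 ≥ 0.1
Decision: fail to reject H₀

Answer: fail to reject H₀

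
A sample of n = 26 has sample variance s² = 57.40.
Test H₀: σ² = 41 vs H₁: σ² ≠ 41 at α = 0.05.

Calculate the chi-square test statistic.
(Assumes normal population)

df = n - 1 = 25
χ² = (n-1)s²/σ₀² = 25×57.40/41 = 35.0000
Critical values: χ²_{0.975,25} = 13.120, χ²_{0.025,25} = 40.646
Rejection region: χ² < 13.120 or χ² > 40.646
Decision: fail to reject H₀

Answer: χ² = 35.0000, fail to reject H₀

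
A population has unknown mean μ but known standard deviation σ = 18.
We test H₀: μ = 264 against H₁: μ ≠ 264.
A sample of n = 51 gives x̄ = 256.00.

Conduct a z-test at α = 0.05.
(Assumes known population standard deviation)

Standard error: SE = σ/√n = 18/√51 = 2.5205
z-statistic: z = (x̄ - μ₀)/SE = (256.00 - 264)/2.5205 = -3.1740
Critical value: ±1.960
p-value = 0.0015
Decision: reject H₀

Answer: z = -3.1740, reject H₀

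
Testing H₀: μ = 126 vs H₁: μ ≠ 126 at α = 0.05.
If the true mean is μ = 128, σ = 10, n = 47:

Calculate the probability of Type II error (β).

SE = σ/√n = 10/√47 = 1.4586
Critical values: μ₀ ± z_0.025×SE = 126 ± 1.960×1.4586
Acceptance region: (123.1411, 128.8589)
Under H₁ (μ = 128): z_high = (128.8589 - 128)/1.4586 = 0.5889, z_low = (123.1411 - 128)/1.4586 = -3.3312
β = P(not reject | H₁) = Φ(0.5889) - Φ(-3.3312) ≈ 0.7216

Answer: β ≈ 0.7216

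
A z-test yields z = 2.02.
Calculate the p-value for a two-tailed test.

Answer: p-value ≈ 0.0434

Derivation:
For z = 2.02:
p = 2×P(Z > |2.02|) = 2×(1 - Φ(2.02)) = 0.0434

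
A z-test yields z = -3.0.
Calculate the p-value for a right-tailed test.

Answer: p-value ≈ 0.9987

Derivation:
For z = -3.0:
p = P(Z > -3.0) = 1 - Φ(-3.0) = 0.9987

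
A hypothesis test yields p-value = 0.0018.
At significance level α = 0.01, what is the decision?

Answer: reject H₀

Derivation:
Compare p-value to α:
0.0018 < 0.01
Decision: reject H₀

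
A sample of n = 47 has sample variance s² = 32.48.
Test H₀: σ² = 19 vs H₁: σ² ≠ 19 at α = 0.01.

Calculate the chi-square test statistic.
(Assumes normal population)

Answer: χ² = 78.6358, reject H₀

Derivation:
df = n - 1 = 46
χ² = (n-1)s²/σ₀² = 46×32.48/19 = 78.6358
Critical values: χ²_{0.995,46} = 25.041, χ²_{0.005,46} = 74.437
Rejection region: χ² < 25.041 or χ² > 74.437
Decision: reject H₀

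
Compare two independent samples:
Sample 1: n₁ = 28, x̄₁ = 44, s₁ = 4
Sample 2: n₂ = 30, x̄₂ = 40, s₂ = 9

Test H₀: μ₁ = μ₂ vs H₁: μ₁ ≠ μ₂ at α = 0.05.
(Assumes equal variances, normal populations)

Pooled variance: s²_p = [27×4² + 29×9²]/(56) = 49.6607
s_p = 7.0470
SE = s_p×√(1/n₁ + 1/n₂) = 7.0470×√(1/28 + 1/30) = 1.8517
t = (x̄₁ - x̄₂)/SE = (44 - 40)/1.8517 = 2.1602
df = 56, t-critical = ±2.003
Decision: reject H₀

Answer: t = 2.1602, reject H₀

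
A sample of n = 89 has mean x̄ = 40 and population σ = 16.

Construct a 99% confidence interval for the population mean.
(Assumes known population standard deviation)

Confidence level: 99%, α = 0.01
z_0.005 = 2.576
SE = σ/√n = 16/√89 = 1.6960
Margin of error = 2.576 × 1.6960 = 4.3689
CI: x̄ ± margin = 40 ± 4.3689
CI: (35.6311, 44.3689)

Answer: (35.6311, 44.3689)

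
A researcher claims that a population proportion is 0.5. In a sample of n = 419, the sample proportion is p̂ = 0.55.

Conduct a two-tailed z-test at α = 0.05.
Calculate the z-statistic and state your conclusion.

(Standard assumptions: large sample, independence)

H₀: p = 0.5, H₁: p ≠ 0.5
Standard error: SE = √(p₀(1-p₀)/n) = √(0.5×0.5/419) = 0.024427
z-statistic: z = (p̂ - p₀)/SE = (0.55 - 0.5)/0.024427 = 2.0469
Critical value: z_0.025 = ±1.960
p-value = 0.0407
Decision: reject H₀ at α = 0.05

Answer: z = 2.0469, reject H₀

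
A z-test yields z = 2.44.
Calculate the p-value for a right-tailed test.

Answer: p-value ≈ 0.0073

Derivation:
For z = 2.44:
p = P(Z > 2.44) = 1 - Φ(2.44) = 0.0073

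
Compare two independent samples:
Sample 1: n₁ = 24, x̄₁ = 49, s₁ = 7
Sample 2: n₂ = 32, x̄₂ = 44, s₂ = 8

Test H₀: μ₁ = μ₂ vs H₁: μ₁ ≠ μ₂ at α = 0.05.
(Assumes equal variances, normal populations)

Answer: t = 2.4395, reject H₀

Derivation:
Pooled variance: s²_p = [23×7² + 31×8²]/(54) = 57.6111
s_p = 7.5902
SE = s_p×√(1/n₁ + 1/n₂) = 7.5902×√(1/24 + 1/32) = 2.0496
t = (x̄₁ - x̄₂)/SE = (49 - 44)/2.0496 = 2.4395
df = 54, t-critical = ±2.005
Decision: reject H₀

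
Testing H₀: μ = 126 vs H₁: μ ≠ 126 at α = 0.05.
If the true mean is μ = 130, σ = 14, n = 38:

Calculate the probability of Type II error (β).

Answer: β ≈ 0.5787

Derivation:
SE = σ/√n = 14/√38 = 2.2711
Critical values: μ₀ ± z_0.025×SE = 126 ± 1.960×2.2711
Acceptance region: (121.5486, 130.4514)
Under H₁ (μ = 130): z_high = (130.4514 - 130)/2.2711 = 0.1988, z_low = (121.5486 - 130)/2.2711 = -3.7213
β = P(not reject | H₁) = Φ(0.1988) - Φ(-3.7213) ≈ 0.5787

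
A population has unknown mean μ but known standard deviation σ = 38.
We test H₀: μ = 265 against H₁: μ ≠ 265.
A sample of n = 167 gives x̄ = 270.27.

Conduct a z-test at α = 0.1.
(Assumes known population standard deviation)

Standard error: SE = σ/√n = 38/√167 = 2.9405
z-statistic: z = (x̄ - μ₀)/SE = (270.27 - 265)/2.9405 = 1.7922
Critical value: ±1.645
p-value = 0.0731
Decision: reject H₀

Answer: z = 1.7922, reject H₀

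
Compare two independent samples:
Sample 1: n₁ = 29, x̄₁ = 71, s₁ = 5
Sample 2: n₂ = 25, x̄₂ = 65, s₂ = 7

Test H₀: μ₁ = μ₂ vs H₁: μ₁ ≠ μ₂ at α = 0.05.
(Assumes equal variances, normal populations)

Answer: t = 3.6603, reject H₀

Derivation:
Pooled variance: s²_p = [28×5² + 24×7²]/(52) = 36.0769
s_p = 6.0064
SE = s_p×√(1/n₁ + 1/n₂) = 6.0064×√(1/29 + 1/25) = 1.6392
t = (x̄₁ - x̄₂)/SE = (71 - 65)/1.6392 = 3.6603
df = 52, t-critical = ±2.007
Decision: reject H₀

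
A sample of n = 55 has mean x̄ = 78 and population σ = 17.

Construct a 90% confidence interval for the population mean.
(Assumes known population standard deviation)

Confidence level: 90%, α = 0.1
z_0.05 = 1.645
SE = σ/√n = 17/√55 = 2.2923
Margin of error = 1.645 × 2.2923 = 3.7708
CI: x̄ ± margin = 78 ± 3.7708
CI: (74.2292, 81.7708)

Answer: (74.2292, 81.7708)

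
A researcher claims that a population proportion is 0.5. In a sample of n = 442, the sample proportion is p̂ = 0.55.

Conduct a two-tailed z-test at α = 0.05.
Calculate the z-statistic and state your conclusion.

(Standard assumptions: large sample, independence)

Answer: z = 2.1023, reject H₀

Derivation:
H₀: p = 0.5, H₁: p ≠ 0.5
Standard error: SE = √(p₀(1-p₀)/n) = √(0.5×0.5/442) = 0.023783
z-statistic: z = (p̂ - p₀)/SE = (0.55 - 0.5)/0.023783 = 2.1023
Critical value: z_0.025 = ±1.960
p-value = 0.0355
Decision: reject H₀ at α = 0.05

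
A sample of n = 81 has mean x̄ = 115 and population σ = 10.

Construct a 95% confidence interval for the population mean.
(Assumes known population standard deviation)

Confidence level: 95%, α = 0.05
z_0.025 = 1.960
SE = σ/√n = 10/√81 = 1.1111
Margin of error = 1.960 × 1.1111 = 2.1778
CI: x̄ ± margin = 115 ± 2.1778
CI: (112.8222, 117.1778)

Answer: (112.8222, 117.1778)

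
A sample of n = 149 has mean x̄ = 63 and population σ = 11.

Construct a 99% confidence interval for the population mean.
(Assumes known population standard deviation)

Confidence level: 99%, α = 0.01
z_0.005 = 2.576
SE = σ/√n = 11/√149 = 0.9012
Margin of error = 2.576 × 0.9012 = 2.3215
CI: x̄ ± margin = 63 ± 2.3215
CI: (60.6785, 65.3215)

Answer: (60.6785, 65.3215)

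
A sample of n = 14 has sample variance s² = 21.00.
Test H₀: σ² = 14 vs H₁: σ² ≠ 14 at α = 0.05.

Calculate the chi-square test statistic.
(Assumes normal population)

Answer: χ² = 19.5000, fail to reject H₀

Derivation:
df = n - 1 = 13
χ² = (n-1)s²/σ₀² = 13×21.00/14 = 19.5000
Critical values: χ²_{0.975,13} = 5.009, χ²_{0.025,13} = 24.736
Rejection region: χ² < 5.009 or χ² > 24.736
Decision: fail to reject H₀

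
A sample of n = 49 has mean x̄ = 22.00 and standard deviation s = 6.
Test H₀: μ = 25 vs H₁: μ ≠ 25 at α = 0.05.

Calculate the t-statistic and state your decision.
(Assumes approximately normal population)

Answer: t = -3.5002, reject H₀

Derivation:
df = n - 1 = 48
SE = s/√n = 6/√49 = 0.8571
t = (x̄ - μ₀)/SE = (22.00 - 25)/0.8571 = -3.5002
Critical value: t_{0.025,48} = ±2.011
p-value ≈ 0.0010
Decision: reject H₀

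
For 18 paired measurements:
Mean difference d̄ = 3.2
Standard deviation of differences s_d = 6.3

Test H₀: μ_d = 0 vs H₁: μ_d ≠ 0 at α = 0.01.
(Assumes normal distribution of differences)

df = n - 1 = 17
SE = s_d/√n = 6.3/√18 = 1.4849
t = d̄/SE = 3.2/1.4849 = 2.1550
Critical value: t_{0.005,17} = ±2.898
p-value ≈ 0.0458
Decision: fail to reject H₀

Answer: t = 2.1550, fail to reject H₀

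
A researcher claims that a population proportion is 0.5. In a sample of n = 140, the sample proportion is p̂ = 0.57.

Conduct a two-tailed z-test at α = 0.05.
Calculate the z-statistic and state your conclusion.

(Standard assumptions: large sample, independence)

H₀: p = 0.5, H₁: p ≠ 0.5
Standard error: SE = √(p₀(1-p₀)/n) = √(0.5×0.5/140) = 0.042258
z-statistic: z = (p̂ - p₀)/SE = (0.57 - 0.5)/0.042258 = 1.6565
Critical value: z_0.025 = ±1.960
p-value = 0.0976
Decision: fail to reject H₀ at α = 0.05

Answer: z = 1.6565, fail to reject H₀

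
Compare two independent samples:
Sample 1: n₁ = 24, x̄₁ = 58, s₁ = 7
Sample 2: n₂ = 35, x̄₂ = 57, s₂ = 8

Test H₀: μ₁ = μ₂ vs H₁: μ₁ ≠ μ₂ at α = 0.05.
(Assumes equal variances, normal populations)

Pooled variance: s²_p = [23×7² + 34×8²]/(57) = 57.9474
s_p = 7.6123
SE = s_p×√(1/n₁ + 1/n₂) = 7.6123×√(1/24 + 1/35) = 2.0174
t = (x̄₁ - x̄₂)/SE = (58 - 57)/2.0174 = 0.4957
df = 57, t-critical = ±2.002
Decision: fail to reject H₀

Answer: t = 0.4957, fail to reject H₀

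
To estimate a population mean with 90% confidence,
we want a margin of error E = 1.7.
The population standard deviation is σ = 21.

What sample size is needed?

z_0.05 = 1.645
n = (z×σ/E)² = (1.645×21/1.7)²
n = 412.9263
Round up: n = 413

Answer: n = 413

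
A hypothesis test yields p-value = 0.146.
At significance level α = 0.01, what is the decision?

Answer: fail to reject H₀

Derivation:
Compare p-value to α:
0.146 ≥ 0.01
Decision: fail to reject H₀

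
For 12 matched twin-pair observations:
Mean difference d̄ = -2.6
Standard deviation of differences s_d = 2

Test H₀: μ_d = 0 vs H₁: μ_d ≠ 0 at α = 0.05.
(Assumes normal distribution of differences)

df = n - 1 = 11
SE = s_d/√n = 2/√12 = 0.5774
t = d̄/SE = -2.6/0.5774 = -4.5029
Critical value: t_{0.025,11} = ±2.201
p-value ≈ 0.0009
Decision: reject H₀

Answer: t = -4.5029, reject H₀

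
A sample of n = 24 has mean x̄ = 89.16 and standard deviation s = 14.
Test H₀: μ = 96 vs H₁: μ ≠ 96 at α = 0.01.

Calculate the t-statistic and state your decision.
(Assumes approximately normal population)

df = n - 1 = 23
SE = s/√n = 14/√24 = 2.8577
t = (x̄ - μ₀)/SE = (89.16 - 96)/2.8577 = -2.3935
Critical value: t_{0.005,23} = ±2.807
p-value ≈ 0.0252
Decision: fail to reject H₀

Answer: t = -2.3935, fail to reject H₀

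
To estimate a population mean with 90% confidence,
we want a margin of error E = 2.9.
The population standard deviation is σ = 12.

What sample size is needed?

z_0.05 = 1.645
n = (z×σ/E)² = (1.645×12/2.9)²
n = 46.3338
Round up: n = 47

Answer: n = 47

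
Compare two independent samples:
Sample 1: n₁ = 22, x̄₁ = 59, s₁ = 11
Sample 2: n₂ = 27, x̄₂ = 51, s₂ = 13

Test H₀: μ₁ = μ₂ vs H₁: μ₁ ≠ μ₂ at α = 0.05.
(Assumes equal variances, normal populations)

Pooled variance: s²_p = [21×11² + 26×13²]/(47) = 147.5532
s_p = 12.1471
SE = s_p×√(1/n₁ + 1/n₂) = 12.1471×√(1/22 + 1/27) = 3.4888
t = (x̄₁ - x̄₂)/SE = (59 - 51)/3.4888 = 2.2931
df = 47, t-critical = ±2.012
Decision: reject H₀

Answer: t = 2.2931, reject H₀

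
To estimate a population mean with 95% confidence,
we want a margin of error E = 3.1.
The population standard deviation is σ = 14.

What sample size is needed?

Answer: n = 79

Derivation:
z_0.025 = 1.960
n = (z×σ/E)² = (1.960×14/3.1)²
n = 78.3511
Round up: n = 79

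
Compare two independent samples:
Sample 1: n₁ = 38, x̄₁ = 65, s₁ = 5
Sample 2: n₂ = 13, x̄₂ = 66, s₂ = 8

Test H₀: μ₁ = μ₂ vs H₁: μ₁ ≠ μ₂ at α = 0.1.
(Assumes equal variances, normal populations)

Pooled variance: s²_p = [37×5² + 12×8²]/(49) = 34.5510
s_p = 5.8780
SE = s_p×√(1/n₁ + 1/n₂) = 5.8780×√(1/38 + 1/13) = 1.8886
t = (x̄₁ - x̄₂)/SE = (65 - 66)/1.8886 = -0.5295
df = 49, t-critical = ±1.677
Decision: fail to reject H₀

Answer: t = -0.5295, fail to reject H₀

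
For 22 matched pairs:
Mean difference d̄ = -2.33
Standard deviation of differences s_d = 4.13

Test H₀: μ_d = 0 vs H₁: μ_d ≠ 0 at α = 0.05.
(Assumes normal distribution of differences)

df = n - 1 = 21
SE = s_d/√n = 4.13/√22 = 0.8805
t = d̄/SE = -2.33/0.8805 = -2.6462
Critical value: t_{0.025,21} = ±2.080
p-value ≈ 0.0151
Decision: reject H₀

Answer: t = -2.6462, reject H₀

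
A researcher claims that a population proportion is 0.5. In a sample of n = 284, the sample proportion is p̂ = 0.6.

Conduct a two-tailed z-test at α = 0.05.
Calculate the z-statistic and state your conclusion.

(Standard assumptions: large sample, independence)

H₀: p = 0.5, H₁: p ≠ 0.5
Standard error: SE = √(p₀(1-p₀)/n) = √(0.5×0.5/284) = 0.029670
z-statistic: z = (p̂ - p₀)/SE = (0.6 - 0.5)/0.029670 = 3.3704
Critical value: z_0.025 = ±1.960
p-value = 0.0008
Decision: reject H₀ at α = 0.05

Answer: z = 3.3704, reject H₀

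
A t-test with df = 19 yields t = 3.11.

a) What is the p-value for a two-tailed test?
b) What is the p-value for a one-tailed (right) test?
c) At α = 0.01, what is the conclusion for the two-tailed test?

Using t-distribution with df = 19:
a) Two-tailed: p = 2×P(T > 3.11) = 0.0058
b) One-tailed: p = P(T > 3.11) = 0.0029
c) 0.0058 < 0.01, reject H₀

Answer: a) 0.0058, b) 0.0029, c) reject H₀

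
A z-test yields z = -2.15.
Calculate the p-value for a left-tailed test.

For z = -2.15:
p = P(Z < -2.15) = Φ(-2.15) = 0.0158

Answer: p-value ≈ 0.0158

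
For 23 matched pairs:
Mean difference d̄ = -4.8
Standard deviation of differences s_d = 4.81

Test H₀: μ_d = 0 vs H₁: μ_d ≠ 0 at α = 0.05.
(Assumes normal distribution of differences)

df = n - 1 = 22
SE = s_d/√n = 4.81/√23 = 1.0030
t = d̄/SE = -4.8/1.0030 = -4.7856
Critical value: t_{0.025,22} = ±2.074
p-value ≈ 0.0001
Decision: reject H₀

Answer: t = -4.7856, reject H₀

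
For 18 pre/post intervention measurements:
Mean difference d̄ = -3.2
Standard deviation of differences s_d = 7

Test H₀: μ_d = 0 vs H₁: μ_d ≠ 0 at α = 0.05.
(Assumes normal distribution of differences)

Answer: t = -1.9395, fail to reject H₀

Derivation:
df = n - 1 = 17
SE = s_d/√n = 7/√18 = 1.6499
t = d̄/SE = -3.2/1.6499 = -1.9395
Critical value: t_{0.025,17} = ±2.110
p-value ≈ 0.0692
Decision: fail to reject H₀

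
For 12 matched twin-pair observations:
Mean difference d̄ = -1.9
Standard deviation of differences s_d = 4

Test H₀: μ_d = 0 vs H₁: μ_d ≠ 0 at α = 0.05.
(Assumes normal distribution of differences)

Answer: t = -1.6454, fail to reject H₀

Derivation:
df = n - 1 = 11
SE = s_d/√n = 4/√12 = 1.1547
t = d̄/SE = -1.9/1.1547 = -1.6454
Critical value: t_{0.025,11} = ±2.201
p-value ≈ 0.1281
Decision: fail to reject H₀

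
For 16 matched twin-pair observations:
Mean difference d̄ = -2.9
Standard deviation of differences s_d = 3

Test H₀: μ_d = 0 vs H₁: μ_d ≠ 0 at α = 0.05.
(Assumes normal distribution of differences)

Answer: t = -3.8667, reject H₀

Derivation:
df = n - 1 = 15
SE = s_d/√n = 3/√16 = 0.7500
t = d̄/SE = -2.9/0.7500 = -3.8667
Critical value: t_{0.025,15} = ±2.131
p-value ≈ 0.0015
Decision: reject H₀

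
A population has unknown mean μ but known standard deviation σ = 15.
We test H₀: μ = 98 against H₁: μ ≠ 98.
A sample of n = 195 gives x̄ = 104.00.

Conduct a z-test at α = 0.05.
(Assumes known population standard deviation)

Answer: z = 5.5856, reject H₀

Derivation:
Standard error: SE = σ/√n = 15/√195 = 1.0742
z-statistic: z = (x̄ - μ₀)/SE = (104.00 - 98)/1.0742 = 5.5856
Critical value: ±1.960
p-value < 0.0001
Decision: reject H₀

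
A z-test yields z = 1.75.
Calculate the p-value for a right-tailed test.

Answer: p-value ≈ 0.0401

Derivation:
For z = 1.75:
p = P(Z > 1.75) = 1 - Φ(1.75) = 0.0401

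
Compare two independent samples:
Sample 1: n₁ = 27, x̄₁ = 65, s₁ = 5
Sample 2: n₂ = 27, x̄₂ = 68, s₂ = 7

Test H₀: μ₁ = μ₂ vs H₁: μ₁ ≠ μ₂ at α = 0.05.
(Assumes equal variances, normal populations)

Answer: t = -1.8121, fail to reject H₀

Derivation:
Pooled variance: s²_p = [26×5² + 26×7²]/(52) = 37.0000
s_p = 6.0828
SE = s_p×√(1/n₁ + 1/n₂) = 6.0828×√(1/27 + 1/27) = 1.6555
t = (x̄₁ - x̄₂)/SE = (65 - 68)/1.6555 = -1.8121
df = 52, t-critical = ±2.007
Decision: fail to reject H₀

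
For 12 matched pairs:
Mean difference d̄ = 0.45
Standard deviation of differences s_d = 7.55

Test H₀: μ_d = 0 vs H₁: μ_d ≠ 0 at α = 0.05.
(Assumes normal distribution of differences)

Answer: t = 0.2065, fail to reject H₀

Derivation:
df = n - 1 = 11
SE = s_d/√n = 7.55/√12 = 2.1795
t = d̄/SE = 0.45/2.1795 = 0.2065
Critical value: t_{0.025,11} = ±2.201
p-value ≈ 0.8402
Decision: fail to reject H₀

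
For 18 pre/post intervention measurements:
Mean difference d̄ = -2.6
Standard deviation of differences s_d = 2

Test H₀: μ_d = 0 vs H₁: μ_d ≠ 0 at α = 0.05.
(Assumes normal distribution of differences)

df = n - 1 = 17
SE = s_d/√n = 2/√18 = 0.4714
t = d̄/SE = -2.6/0.4714 = -5.5155
Critical value: t_{0.025,17} = ±2.110
p-value < 0.0001
Decision: reject H₀

Answer: t = -5.5155, reject H₀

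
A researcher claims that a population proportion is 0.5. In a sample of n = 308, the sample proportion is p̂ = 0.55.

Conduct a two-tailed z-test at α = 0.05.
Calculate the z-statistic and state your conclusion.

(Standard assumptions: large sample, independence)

H₀: p = 0.5, H₁: p ≠ 0.5
Standard error: SE = √(p₀(1-p₀)/n) = √(0.5×0.5/308) = 0.028490
z-statistic: z = (p̂ - p₀)/SE = (0.55 - 0.5)/0.028490 = 1.7550
Critical value: z_0.025 = ±1.960
p-value = 0.0793
Decision: fail to reject H₀ at α = 0.05

Answer: z = 1.7550, fail to reject H₀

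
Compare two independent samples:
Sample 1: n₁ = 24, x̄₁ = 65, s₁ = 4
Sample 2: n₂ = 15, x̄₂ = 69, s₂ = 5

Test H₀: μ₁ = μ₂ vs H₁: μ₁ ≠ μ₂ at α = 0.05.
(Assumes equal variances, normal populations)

Answer: t = -2.7588, reject H₀

Derivation:
Pooled variance: s²_p = [23×4² + 14×5²]/(37) = 19.4054
s_p = 4.4052
SE = s_p×√(1/n₁ + 1/n₂) = 4.4052×√(1/24 + 1/15) = 1.4499
t = (x̄₁ - x̄₂)/SE = (65 - 69)/1.4499 = -2.7588
df = 37, t-critical = ±2.026
Decision: reject H₀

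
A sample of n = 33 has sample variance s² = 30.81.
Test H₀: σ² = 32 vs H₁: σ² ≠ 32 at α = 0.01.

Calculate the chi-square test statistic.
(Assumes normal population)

Answer: χ² = 30.8100, fail to reject H₀

Derivation:
df = n - 1 = 32
χ² = (n-1)s²/σ₀² = 32×30.81/32 = 30.8100
Critical values: χ²_{0.995,32} = 15.134, χ²_{0.005,32} = 56.328
Rejection region: χ² < 15.134 or χ² > 56.328
Decision: fail to reject H₀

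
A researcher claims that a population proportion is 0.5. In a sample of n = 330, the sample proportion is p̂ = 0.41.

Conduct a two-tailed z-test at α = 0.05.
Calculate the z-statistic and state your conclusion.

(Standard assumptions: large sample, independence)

H₀: p = 0.5, H₁: p ≠ 0.5
Standard error: SE = √(p₀(1-p₀)/n) = √(0.5×0.5/330) = 0.027524
z-statistic: z = (p̂ - p₀)/SE = (0.41 - 0.5)/0.027524 = -3.2699
Critical value: z_0.025 = ±1.960
p-value = 0.0011
Decision: reject H₀ at α = 0.05

Answer: z = -3.2699, reject H₀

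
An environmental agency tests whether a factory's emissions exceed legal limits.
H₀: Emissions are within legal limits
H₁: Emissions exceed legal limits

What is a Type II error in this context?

Answer: Failing to cite a factory whose emissions actually exceed the limit

Derivation:
A Type I error (probability α) occurs when we reject a true H₀.
A Type II error (probability β) occurs when we fail to reject a false H₀.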